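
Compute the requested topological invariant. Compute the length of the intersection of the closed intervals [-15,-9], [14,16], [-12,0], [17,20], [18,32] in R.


Intersection = [max(a_i), min(b_i)] = [18, -9].
Since 18 > -9, the intersection is empty.
Length = 0

0


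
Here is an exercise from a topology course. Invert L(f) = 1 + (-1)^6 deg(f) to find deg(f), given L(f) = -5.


L(f) = 1 + (-1)^6 deg(f) on S^6.
-5 = 1 + (-1)^6 * deg(f)
(-1)^6 * deg(f) = -6
deg(f) = -6

-6


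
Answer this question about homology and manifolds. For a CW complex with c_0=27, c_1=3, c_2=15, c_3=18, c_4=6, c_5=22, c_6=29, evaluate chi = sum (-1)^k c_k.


chi = sum_k (-1)^k c_k.
= (-1)^0*27 + (-1)^1*3 + (-1)^2*15 + (-1)^3*18 + (-1)^4*6 + (-1)^5*22 + (-1)^6*29
= (27) + (-3) + (15) + (-18) + (6) + (-22) + (29)
= 34

34


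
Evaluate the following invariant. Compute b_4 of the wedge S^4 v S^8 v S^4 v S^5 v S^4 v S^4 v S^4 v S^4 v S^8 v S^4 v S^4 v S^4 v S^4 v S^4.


For a wedge of spheres, H_k (k>0) is free on one generator per sphere of dimension k.
Spheres of dimension 4: count = 11.
b_4 = 11

11


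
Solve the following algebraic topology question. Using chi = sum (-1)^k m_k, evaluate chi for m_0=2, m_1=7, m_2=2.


Morse theory: chi(M) = sum_k (-1)^k m_k where m_k = #(index-k critical points).
= (2) + (-7) + (2) = -3

-3


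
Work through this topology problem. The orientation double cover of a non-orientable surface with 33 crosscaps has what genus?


chi(N_33) = 2 - 33 = -31.
Double cover: chi(Sigma_g) = 2 * chi(N_33) = 2*(-31) = -62.
2 - 2g = -62, so g = (2 - (-62))/2 = 64/2 = 32

32


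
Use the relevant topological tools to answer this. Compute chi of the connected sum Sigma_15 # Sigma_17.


chi(Sigma_15) = 2 - 2*15 = -28
chi(Sigma_17) = 2 - 2*17 = -32
For surfaces: chi(A#B) = chi(A) + chi(B) - 2.
chi = -28 + -32 - 2 = -62

-62


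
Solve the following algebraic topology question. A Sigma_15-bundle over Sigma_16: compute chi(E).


For a fiber bundle F -> E -> B (with CW structure): chi(E) = chi(B) * chi(F).
chi(Sigma_16) = -30, chi(Sigma_15) = -28.
chi(E) = (-30) * (-28) = 840

840


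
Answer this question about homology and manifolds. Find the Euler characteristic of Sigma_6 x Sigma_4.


chi(Sigma_6) = 2 - 2*6 = -10
chi(Sigma_4) = 2 - 2*4 = -6
chi(product) = (-10) * (-6) = 60

60


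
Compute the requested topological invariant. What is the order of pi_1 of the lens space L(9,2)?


pi_1(L(p,q)) = Z/pZ for any q coprime to p.
|pi_1(L(9,2))| = 9

9


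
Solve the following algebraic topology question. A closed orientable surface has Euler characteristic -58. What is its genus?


chi = 2 - 2g for closed orientable surfaces.
-58 = 2 - 2g
2g = 2 - (-58) = 60
g = 30

30


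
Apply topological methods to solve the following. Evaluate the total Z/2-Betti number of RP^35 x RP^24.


dim H^*(RP^n; Z/2) = n+1 (one Z/2 in each degree 0..n).
Total Betti number is multiplicative.
Total = (35+1) * (24+1) = 36 * 25 = 900

900


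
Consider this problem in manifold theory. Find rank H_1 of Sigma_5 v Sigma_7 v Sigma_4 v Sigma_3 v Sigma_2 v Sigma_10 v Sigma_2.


For a wedge X v Y: reduced H_k(X v Y) = H_k(X) + H_k(Y).
Each Sigma_g contributes b_1 = 2g.
b_1 = 10 + 14 + 8 + 6 + 4 + 20 + 4 = 66

66


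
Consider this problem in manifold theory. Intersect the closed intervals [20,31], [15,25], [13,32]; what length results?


Intersection = [max(a_i), min(b_i)] = [20, 25].
Length = 25 - 20 = 5

5


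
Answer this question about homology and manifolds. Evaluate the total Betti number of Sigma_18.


For Sigma_18: b_0 = 1, b_1 = 2g = 36, b_2 = 1.
Total = 1 + 36 + 1 = 38

38


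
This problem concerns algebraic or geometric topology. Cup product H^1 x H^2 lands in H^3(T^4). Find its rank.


Cup product: H^p x H^q -> H^{p+q}; here p+q = 1+2 = 3.
rank H^k(T^n) = C(n,k).
C(4,3) = 4

4


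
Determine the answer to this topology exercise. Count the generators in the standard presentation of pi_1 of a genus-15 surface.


Standard presentation: pi_1(Sigma_g) = <a_1,b_1,...,a_g,b_g | [a_1,b_1]...[a_g,b_g] = 1>.
Number of generators = 2g = 2*15 = 30

30


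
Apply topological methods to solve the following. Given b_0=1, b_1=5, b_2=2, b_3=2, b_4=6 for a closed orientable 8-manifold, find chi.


By Poincare duality b_k = b_{8-k}, so full Betti numbers: b_0=1, b_1=5, b_2=2, b_3=2, b_4=6, b_5=2, b_6=2, b_7=5, b_8=1.
chi = sum (-1)^k b_k = -2

-2


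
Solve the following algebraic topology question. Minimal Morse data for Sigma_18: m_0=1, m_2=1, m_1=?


A perfect Morse function has m_k = b_k.
For Sigma_18: b_0=1, b_1=2g=36, b_2=1.
Saddles m_1 = 2g = 36

36


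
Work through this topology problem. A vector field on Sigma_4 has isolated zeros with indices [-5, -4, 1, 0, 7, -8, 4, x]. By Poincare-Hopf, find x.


Poincare-Hopf: sum of indices = chi(M).
chi(Sigma_4) = 2 - 2*4 = -6.
Sum of known indices = -5.
x = chi - (sum known) = -6 - (-5) = -1

-1


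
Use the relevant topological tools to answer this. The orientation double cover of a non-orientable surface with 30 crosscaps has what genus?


chi(N_30) = 2 - 30 = -28.
Double cover: chi(Sigma_g) = 2 * chi(N_30) = 2*(-28) = -56.
2 - 2g = -56, so g = (2 - (-56))/2 = 58/2 = 29

29


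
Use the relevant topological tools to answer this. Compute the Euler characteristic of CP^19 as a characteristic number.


For any closed oriented manifold, <e(TM),[M]> = chi(M).
chi(CP^19) = 19+1 = 20

20


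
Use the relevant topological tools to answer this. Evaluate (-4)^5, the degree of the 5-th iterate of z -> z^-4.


deg(f) = -4. Degree is multiplicative: deg(f^5) = (deg f)^5.
deg(f^5) = (-4)^5 = -1024

-1024


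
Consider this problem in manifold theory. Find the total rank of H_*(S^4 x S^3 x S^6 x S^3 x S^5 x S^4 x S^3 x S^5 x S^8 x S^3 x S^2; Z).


Total Betti number is multiplicative under products.
Each S^d (d>=1) has total Betti number 2.
There are 11 sphere factors.
Total = 2^11 = 2048

2048


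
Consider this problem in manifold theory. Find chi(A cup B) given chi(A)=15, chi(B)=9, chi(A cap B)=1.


chi(A cup B) = chi(A) + chi(B) - chi(A cap B)
= 15 + (9) - (1)
= 23

23


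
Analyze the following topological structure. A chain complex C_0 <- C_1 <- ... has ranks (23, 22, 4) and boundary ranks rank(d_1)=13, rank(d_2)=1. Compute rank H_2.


rank H_k = rank(ker d_k) - rank(im d_{k+1}).
rank(ker d_2) = rank(C_2) - rank(d_2) = 4 - 1 = 3.
rank(im d_{2+1}) = 0.
rank H_2 = 3 - 0 = 3

3


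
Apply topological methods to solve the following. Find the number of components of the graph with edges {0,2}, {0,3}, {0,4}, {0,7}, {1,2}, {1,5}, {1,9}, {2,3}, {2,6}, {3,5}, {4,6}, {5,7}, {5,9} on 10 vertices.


Run DFS/union-find over 10 vertices.
V = 10, E = 13.
Number of components = 2

2


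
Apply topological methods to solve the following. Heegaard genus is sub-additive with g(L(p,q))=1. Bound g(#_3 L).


Heegaard genus satisfies g(A#B) <= g(A) + g(B).
Each lens space has g = 1.
Upper bound: 3 * 1 = 3

3


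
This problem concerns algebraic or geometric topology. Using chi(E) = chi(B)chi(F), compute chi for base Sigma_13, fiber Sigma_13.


For a fiber bundle F -> E -> B (with CW structure): chi(E) = chi(B) * chi(F).
chi(Sigma_13) = -24, chi(Sigma_13) = -24.
chi(E) = (-24) * (-24) = 576

576


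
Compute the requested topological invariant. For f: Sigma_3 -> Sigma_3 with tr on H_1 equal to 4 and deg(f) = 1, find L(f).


L(f) = tr(f_0*) - tr(f_1*) + tr(f_2*).
= 1 - (4) + (1)
= -2

-2


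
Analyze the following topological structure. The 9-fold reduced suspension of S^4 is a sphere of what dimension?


Each suspension raises dimension by 1: Sigma S^n = S^{n+1}.
Sigma^9 S^4 = S^{4+9} = S^13

13


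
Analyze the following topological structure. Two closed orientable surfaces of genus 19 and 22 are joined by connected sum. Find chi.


chi(Sigma_19) = 2 - 2*19 = -36
chi(Sigma_22) = 2 - 2*22 = -42
For surfaces: chi(A#B) = chi(A) + chi(B) - 2.
chi = -36 + -42 - 2 = -80

-80


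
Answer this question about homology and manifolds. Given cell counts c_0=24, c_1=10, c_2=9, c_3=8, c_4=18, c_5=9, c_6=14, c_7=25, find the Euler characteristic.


chi = sum_k (-1)^k c_k.
= (-1)^0*24 + (-1)^1*10 + (-1)^2*9 + (-1)^3*8 + (-1)^4*18 + (-1)^5*9 + (-1)^6*14 + (-1)^7*25
= (24) + (-10) + (9) + (-8) + (18) + (-9) + (14) + (-25)
= 13

13


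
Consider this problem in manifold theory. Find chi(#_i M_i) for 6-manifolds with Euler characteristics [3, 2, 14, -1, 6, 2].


For n-manifolds: chi(A#B) = chi(A) + chi(B) - chi(S^6).
chi(S^6) = 1 + (-1)^6 = 2.
chi(#) = (sum chi_i) - (6-1)*chi(S^6) = 26 - 5*2 = 16

16


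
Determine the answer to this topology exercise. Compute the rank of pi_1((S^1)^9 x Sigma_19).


pi_1(A x B) = pi_1(A) x pi_1(B); rank of abelianization = b_1.
b_1(T^9) = 9, b_1(Sigma_19) = 2*19 = 38.
b_1(product) = 9 + 38 = 47

47


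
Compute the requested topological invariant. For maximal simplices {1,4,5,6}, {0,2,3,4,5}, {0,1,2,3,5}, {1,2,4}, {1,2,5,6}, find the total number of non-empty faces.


Each maximal simplex on m vertices has 2^m - 1 nonempty faces.
Take the union (dedupe shared faces).
Total distinct faces = 62

62


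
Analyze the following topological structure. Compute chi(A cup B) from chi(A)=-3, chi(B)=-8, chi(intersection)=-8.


chi(A cup B) = chi(A) + chi(B) - chi(A cap B)
= -3 + (-8) - (-8)
= -3

-3


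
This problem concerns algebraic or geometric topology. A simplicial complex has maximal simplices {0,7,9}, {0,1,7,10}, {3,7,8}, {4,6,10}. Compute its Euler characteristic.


Enumerate all faces; f-vector: f_0=9, f_1=14, f_2=7, f_3=1.
chi = sum (-1)^k f_k = 1

1


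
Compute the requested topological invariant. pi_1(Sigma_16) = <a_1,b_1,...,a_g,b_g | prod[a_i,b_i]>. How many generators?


Standard presentation: pi_1(Sigma_g) = <a_1,b_1,...,a_g,b_g | [a_1,b_1]...[a_g,b_g] = 1>.
Number of generators = 2g = 2*16 = 32

32


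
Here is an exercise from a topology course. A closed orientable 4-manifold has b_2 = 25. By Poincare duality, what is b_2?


Poincare duality for closed orientable n-manifolds: b_k = b_{n-k}.
Here n = 4, so b_2 = b_2 = 25

25


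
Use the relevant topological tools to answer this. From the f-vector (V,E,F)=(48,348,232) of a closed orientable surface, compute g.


chi = V - E + F = 48 - 348 + 232 = -68
For orientable closed surface: chi = 2 - 2g, so g = (2 - chi)/2.
g = (2 - (-68)) / 2 = 70 / 2 = 35

35


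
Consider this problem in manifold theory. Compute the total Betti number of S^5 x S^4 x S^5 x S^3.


Total Betti number is multiplicative under products.
Each S^d (d>=1) has total Betti number 2.
There are 4 sphere factors.
Total = 2^4 = 16

16


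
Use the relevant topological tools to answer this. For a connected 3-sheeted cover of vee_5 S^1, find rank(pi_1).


Nielsen-Schreier: an index-n subgroup of F_r is free of rank 1 + n(r-1).
Equivalently: chi(cover) = n*chi(base); chi(vee_r S^1) = 1 - 5 = -4.
chi(E) = 3*(-4) = -12; rank = 1 - chi(E) = 1 - (-12) = 13.
rank = 1 + 3*(5-1) = 1 + 12 = 13

13


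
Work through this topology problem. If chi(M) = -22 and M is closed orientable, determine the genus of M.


chi = 2 - 2g for closed orientable surfaces.
-22 = 2 - 2g
2g = 2 - (-22) = 24
g = 12

12


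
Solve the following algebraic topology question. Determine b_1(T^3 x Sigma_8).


pi_1(A x B) = pi_1(A) x pi_1(B); rank of abelianization = b_1.
b_1(T^3) = 3, b_1(Sigma_8) = 2*8 = 16.
b_1(product) = 3 + 16 = 19

19


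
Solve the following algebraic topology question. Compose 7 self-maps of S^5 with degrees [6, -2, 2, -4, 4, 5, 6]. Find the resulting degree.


Degree is multiplicative: deg(composition) = product of degrees.
= (6) * (-2) * (2) * (-4) * (4) * (5) * (6) = 11520

11520


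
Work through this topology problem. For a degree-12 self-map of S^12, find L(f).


On S^12: L(f) = tr(f_0*) + (-1)^12 tr(f_12*) = 1 + (-1)^12 * deg(f).
L(f) = 1 + (-1)^12 * 12 = 1 + 12 = 13

13


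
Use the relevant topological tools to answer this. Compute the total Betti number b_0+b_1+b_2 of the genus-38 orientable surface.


For Sigma_38: b_0 = 1, b_1 = 2g = 76, b_2 = 1.
Total = 1 + 76 + 1 = 78

78


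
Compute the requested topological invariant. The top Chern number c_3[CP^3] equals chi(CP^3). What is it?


For any closed oriented manifold, <e(TM),[M]> = chi(M).
chi(CP^3) = 3+1 = 4

4


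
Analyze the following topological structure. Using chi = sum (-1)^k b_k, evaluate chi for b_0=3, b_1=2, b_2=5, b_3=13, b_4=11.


chi = sum_k (-1)^k b_k.
= (3) + (-2) + (5) + (-13) + (11)
= 4

4


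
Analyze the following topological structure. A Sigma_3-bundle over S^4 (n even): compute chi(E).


chi(S^4) = 2 (n even), chi(Sigma_3) = 2 - 2*3 = -4.
chi(E) = 2 * (-4) = -8

-8


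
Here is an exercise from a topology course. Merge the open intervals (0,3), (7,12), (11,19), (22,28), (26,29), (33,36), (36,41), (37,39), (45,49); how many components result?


Sort and merge overlapping open intervals.
Merged: (0,3), (7,19), (22,29), (33,36), (36,41), (45,49).
Number of components = 6

6


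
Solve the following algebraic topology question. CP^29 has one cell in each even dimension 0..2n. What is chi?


CP^29 has one cell in each even dimension 0, 2, ..., 2*29 (29+1 cells total).
All cells are even-dimensional, so chi = number of cells.
chi = 29 + 1 = 30

30


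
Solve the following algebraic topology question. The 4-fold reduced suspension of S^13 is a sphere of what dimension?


Each suspension raises dimension by 1: Sigma S^n = S^{n+1}.
Sigma^4 S^13 = S^{13+4} = S^17

17


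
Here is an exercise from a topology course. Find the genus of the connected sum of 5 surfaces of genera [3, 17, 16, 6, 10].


Genus is additive under connected sum of orientable surfaces.
g = 3 + 17 + 16 + 6 + 10 = 52

52


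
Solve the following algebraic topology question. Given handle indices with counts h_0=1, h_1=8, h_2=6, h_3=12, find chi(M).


Handles of index k contribute (-1)^k to chi (same as CW cells).
chi = (1) + (-8) + (6) + (-12) = -13

-13


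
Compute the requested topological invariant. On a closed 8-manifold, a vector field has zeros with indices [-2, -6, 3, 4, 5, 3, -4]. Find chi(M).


Poincare-Hopf: chi(M) = sum of indices of zeros.
chi = (-2) + (-6) + (3) + (4) + (5) + (3) + (-4) = 3

3


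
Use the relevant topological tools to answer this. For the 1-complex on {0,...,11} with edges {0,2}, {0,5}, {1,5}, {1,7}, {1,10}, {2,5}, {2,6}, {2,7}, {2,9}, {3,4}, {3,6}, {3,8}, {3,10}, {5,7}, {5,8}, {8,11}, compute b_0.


Run DFS/union-find over 12 vertices.
V = 12, E = 16.
Number of components = 1

1


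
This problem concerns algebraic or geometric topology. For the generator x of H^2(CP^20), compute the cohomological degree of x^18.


|x| = 2 in H^*(CP^n).
|x^18| = 18 * |x| = 18 * 2 = 36

36


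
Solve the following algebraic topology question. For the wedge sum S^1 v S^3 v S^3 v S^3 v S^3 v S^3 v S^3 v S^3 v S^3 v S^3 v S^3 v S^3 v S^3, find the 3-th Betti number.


For a wedge of spheres, H_k (k>0) is free on one generator per sphere of dimension k.
Spheres of dimension 3: count = 12.
b_3 = 12

12


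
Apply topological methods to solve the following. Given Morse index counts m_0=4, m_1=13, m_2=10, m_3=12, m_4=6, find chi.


Morse theory: chi(M) = sum_k (-1)^k m_k where m_k = #(index-k critical points).
= (4) + (-13) + (10) + (-12) + (6) = -5

-5


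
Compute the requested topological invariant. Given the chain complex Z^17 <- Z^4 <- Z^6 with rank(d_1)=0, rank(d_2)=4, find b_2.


rank H_k = rank(ker d_k) - rank(im d_{k+1}).
rank(ker d_2) = rank(C_2) - rank(d_2) = 6 - 4 = 2.
rank(im d_{2+1}) = 0.
rank H_2 = 2 - 0 = 2

2


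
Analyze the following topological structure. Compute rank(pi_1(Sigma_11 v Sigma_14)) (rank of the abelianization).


For a wedge: H_1(A v B) = H_1(A) + H_1(B).
b_1(Sigma_11) = 22, b_1(Sigma_14) = 28.
b_1 = 22 + 28 = 50

50


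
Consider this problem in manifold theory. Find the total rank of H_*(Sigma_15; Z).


For Sigma_15: b_0 = 1, b_1 = 2g = 30, b_2 = 1.
Total = 1 + 30 + 1 = 32

32


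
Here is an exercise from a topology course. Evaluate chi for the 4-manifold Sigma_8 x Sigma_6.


chi(Sigma_8) = 2 - 2*8 = -14
chi(Sigma_6) = 2 - 2*6 = -10
chi(product) = (-14) * (-10) = 140

140


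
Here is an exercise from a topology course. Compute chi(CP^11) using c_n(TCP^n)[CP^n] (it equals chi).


For any closed oriented manifold, <e(TM),[M]> = chi(M).
chi(CP^11) = 11+1 = 12

12


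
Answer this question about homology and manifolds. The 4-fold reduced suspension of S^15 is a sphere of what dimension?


Each suspension raises dimension by 1: Sigma S^n = S^{n+1}.
Sigma^4 S^15 = S^{15+4} = S^19

19


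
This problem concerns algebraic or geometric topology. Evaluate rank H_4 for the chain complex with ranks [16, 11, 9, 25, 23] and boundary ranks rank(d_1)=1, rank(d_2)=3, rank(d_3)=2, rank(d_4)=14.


rank H_k = rank(ker d_k) - rank(im d_{k+1}).
rank(ker d_4) = rank(C_4) - rank(d_4) = 23 - 14 = 9.
rank(im d_{4+1}) = 0.
rank H_4 = 9 - 0 = 9

9


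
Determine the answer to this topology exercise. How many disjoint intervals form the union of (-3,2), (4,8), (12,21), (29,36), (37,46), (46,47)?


Sort and merge overlapping open intervals.
Merged: (-3,2), (4,8), (12,21), (29,36), (37,46), (46,47).
Number of components = 6

6


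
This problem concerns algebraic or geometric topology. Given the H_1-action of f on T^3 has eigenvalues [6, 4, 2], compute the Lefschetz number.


For a torus self-map: L(f) = det(I - A) where A acts on H_1.
L(f) = (1-6) * (1-4) * (1-2) = -5 * -3 * -1 = -15

-15


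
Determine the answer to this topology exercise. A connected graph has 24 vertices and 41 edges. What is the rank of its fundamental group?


For a connected graph: rank(pi_1) = b_1 = E - V + 1 = 1 - chi.
chi = V - E = 24 - 41 = -17.
rank = 1 - (-17) = 41 - 24 + 1 = 18

18


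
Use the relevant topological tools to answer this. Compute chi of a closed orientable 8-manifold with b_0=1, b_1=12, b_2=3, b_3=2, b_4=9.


By Poincare duality b_k = b_{8-k}, so full Betti numbers: b_0=1, b_1=12, b_2=3, b_3=2, b_4=9, b_5=2, b_6=3, b_7=12, b_8=1.
chi = sum (-1)^k b_k = -11

-11


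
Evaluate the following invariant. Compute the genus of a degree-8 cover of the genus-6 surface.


For an n-sheeted cover: chi(E) = n * chi(B).
chi(Sigma_6) = 2 - 2*6 = -10.
chi(E) = 8 * (-10) = -80.
genus(E) = (2 - chi(E))/2 = (2 - (-80))/2 = 82/2 = 41

41


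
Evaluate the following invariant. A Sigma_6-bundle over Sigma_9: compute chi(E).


For a fiber bundle F -> E -> B (with CW structure): chi(E) = chi(B) * chi(F).
chi(Sigma_9) = -16, chi(Sigma_6) = -10.
chi(E) = (-16) * (-10) = 160

160


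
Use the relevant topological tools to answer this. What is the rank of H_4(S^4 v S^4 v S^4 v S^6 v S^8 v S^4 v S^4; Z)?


For a wedge of spheres, H_k (k>0) is free on one generator per sphere of dimension k.
Spheres of dimension 4: count = 5.
b_4 = 5

5


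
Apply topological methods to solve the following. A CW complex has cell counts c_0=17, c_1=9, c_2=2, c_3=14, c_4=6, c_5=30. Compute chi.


chi = sum_k (-1)^k c_k.
= (-1)^0*17 + (-1)^1*9 + (-1)^2*2 + (-1)^3*14 + (-1)^4*6 + (-1)^5*30
= (17) + (-9) + (2) + (-14) + (6) + (-30)
= -28

-28


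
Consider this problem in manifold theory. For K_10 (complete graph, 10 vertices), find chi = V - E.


K_10: V = 10, E = C(10,2) = 45.
chi = V - E = 10 - 45 = -35

-35


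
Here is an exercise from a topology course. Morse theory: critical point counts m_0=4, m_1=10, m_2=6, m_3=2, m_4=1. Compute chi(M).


Morse theory: chi(M) = sum_k (-1)^k m_k where m_k = #(index-k critical points).
= (4) + (-10) + (6) + (-2) + (1) = -1

-1


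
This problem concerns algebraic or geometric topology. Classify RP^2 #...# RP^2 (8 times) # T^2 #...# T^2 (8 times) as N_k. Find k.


Since a >= 1, the sum is non-orientable; each T^2 can be replaced by RP^2 # RP^2 (since T^2#RP^2 = 3RP^2).
Total crosscaps k = 8 + 2*8 = 24.
Check via chi: chi = 8*1 + 8*0 - (8+8-1)*2 = -22 = 2 - k = -22. Consistent.

24


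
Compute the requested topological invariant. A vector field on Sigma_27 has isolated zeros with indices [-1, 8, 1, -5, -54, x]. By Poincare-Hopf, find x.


Poincare-Hopf: sum of indices = chi(M).
chi(Sigma_27) = 2 - 2*27 = -52.
Sum of known indices = -51.
x = chi - (sum known) = -52 - (-51) = -1

-1


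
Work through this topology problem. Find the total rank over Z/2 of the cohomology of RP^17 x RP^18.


dim H^*(RP^n; Z/2) = n+1 (one Z/2 in each degree 0..n).
Total Betti number is multiplicative.
Total = (17+1) * (18+1) = 18 * 19 = 342

342


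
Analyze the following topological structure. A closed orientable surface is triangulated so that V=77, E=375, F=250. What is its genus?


chi = V - E + F = 77 - 375 + 250 = -48
For orientable closed surface: chi = 2 - 2g, so g = (2 - chi)/2.
g = (2 - (-48)) / 2 = 50 / 2 = 25

25


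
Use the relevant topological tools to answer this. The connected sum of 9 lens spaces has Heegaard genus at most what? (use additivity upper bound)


Heegaard genus satisfies g(A#B) <= g(A) + g(B).
Each lens space has g = 1.
Upper bound: 9 * 1 = 9

9


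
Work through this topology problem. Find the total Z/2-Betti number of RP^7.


H^k(RP^7; Z/2) = Z/2 for each 0 <= k <= 7.
Total dimension = 7 + 1 = 8

8


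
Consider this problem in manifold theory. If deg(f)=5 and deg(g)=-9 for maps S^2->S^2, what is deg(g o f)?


Degree is multiplicative under composition: deg(g o f) = deg(g) * deg(f).
= -9 * 5 = -45

-45


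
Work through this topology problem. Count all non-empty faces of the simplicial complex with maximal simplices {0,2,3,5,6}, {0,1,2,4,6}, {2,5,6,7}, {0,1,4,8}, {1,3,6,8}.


Each maximal simplex on m vertices has 2^m - 1 nonempty faces.
Take the union (dedupe shared faces).
Total distinct faces = 79

79


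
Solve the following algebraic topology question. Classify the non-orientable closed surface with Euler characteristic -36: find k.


chi = 2 - k for closed non-orientable surfaces with k crosscaps.
-36 = 2 - k
k = 2 - (-36) = 38

38


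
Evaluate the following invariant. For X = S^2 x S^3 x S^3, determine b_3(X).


Each S^d has Poincare polynomial 1 + t^d.
The product S^2 x S^3 x S^3 has Poincare polynomial prod(1+t^d_i).
Expanding: b_0=1, b_2=1, b_3=2, b_5=2, b_6=1, b_8=1.
b_3 = 2

2


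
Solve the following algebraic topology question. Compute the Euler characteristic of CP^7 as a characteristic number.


For any closed oriented manifold, <e(TM),[M]> = chi(M).
chi(CP^7) = 7+1 = 8

8


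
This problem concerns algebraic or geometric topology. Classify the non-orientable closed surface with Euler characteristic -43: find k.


chi = 2 - k for closed non-orientable surfaces with k crosscaps.
-43 = 2 - k
k = 2 - (-43) = 45

45


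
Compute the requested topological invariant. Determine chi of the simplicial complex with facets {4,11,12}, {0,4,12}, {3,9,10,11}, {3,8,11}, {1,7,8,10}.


Enumerate all faces; f-vector: f_0=10, f_1=19, f_2=11, f_3=2.
chi = sum (-1)^k f_k = 0

0


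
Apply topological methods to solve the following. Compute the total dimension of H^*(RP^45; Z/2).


H^k(RP^45; Z/2) = Z/2 for each 0 <= k <= 45.
Total dimension = 45 + 1 = 46

46


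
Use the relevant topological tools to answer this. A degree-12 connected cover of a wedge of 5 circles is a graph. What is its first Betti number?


Nielsen-Schreier: an index-n subgroup of F_r is free of rank 1 + n(r-1).
Equivalently: chi(cover) = n*chi(base); chi(vee_r S^1) = 1 - 5 = -4.
chi(E) = 12*(-4) = -48; rank = 1 - chi(E) = 1 - (-48) = 49.
rank = 1 + 12*(5-1) = 1 + 48 = 49

49


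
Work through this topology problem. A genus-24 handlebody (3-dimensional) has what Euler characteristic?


A genus-g handlebody deformation retracts to a wedge of g circles.
chi(vee_g S^1) = 1 - g.
chi(H_24) = 1 - 24 = -23

-23


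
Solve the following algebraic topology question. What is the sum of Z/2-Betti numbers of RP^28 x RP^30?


dim H^*(RP^n; Z/2) = n+1 (one Z/2 in each degree 0..n).
Total Betti number is multiplicative.
Total = (28+1) * (30+1) = 29 * 31 = 899

899


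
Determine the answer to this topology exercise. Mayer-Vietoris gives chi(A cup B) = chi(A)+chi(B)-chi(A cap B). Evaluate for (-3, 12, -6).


chi(A cup B) = chi(A) + chi(B) - chi(A cap B)
= -3 + (12) - (-6)
= 15

15


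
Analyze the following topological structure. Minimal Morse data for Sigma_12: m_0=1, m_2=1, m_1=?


A perfect Morse function has m_k = b_k.
For Sigma_12: b_0=1, b_1=2g=24, b_2=1.
Saddles m_1 = 2g = 24

24


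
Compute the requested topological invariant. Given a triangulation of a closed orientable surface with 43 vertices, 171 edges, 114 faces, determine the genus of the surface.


chi = V - E + F = 43 - 171 + 114 = -14
For orientable closed surface: chi = 2 - 2g, so g = (2 - chi)/2.
g = (2 - (-14)) / 2 = 16 / 2 = 8

8


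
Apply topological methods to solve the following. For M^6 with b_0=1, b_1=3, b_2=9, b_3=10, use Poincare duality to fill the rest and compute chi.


By Poincare duality b_k = b_{6-k}, so full Betti numbers: b_0=1, b_1=3, b_2=9, b_3=10, b_4=9, b_5=3, b_6=1.
chi = sum (-1)^k b_k = 4

4


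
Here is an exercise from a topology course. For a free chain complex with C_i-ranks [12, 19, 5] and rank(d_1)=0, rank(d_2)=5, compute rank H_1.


rank H_k = rank(ker d_k) - rank(im d_{k+1}).
rank(ker d_1) = rank(C_1) - rank(d_1) = 19 - 0 = 19.
rank(im d_{1+1}) = 5.
rank H_1 = 19 - 5 = 14

14


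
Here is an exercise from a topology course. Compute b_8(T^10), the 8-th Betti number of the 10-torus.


By the Kunneth formula, b_k(T^n) = C(n,k).
b_8(T^10) = C(10,8).
C(10,8) = 10!/(8!*2!) = 45

45


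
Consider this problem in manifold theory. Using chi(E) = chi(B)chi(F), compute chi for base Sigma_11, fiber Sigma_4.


For a fiber bundle F -> E -> B (with CW structure): chi(E) = chi(B) * chi(F).
chi(Sigma_11) = -20, chi(Sigma_4) = -6.
chi(E) = (-20) * (-6) = 120

120


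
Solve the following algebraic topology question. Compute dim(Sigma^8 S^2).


Each suspension raises dimension by 1: Sigma S^n = S^{n+1}.
Sigma^8 S^2 = S^{2+8} = S^10

10


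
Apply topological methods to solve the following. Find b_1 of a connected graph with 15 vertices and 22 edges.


For a connected graph: rank(pi_1) = b_1 = E - V + 1 = 1 - chi.
chi = V - E = 15 - 22 = -7.
rank = 1 - (-7) = 22 - 15 + 1 = 8

8


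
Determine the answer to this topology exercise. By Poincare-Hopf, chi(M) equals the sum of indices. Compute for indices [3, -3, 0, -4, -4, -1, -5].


Poincare-Hopf: chi(M) = sum of indices of zeros.
chi = (3) + (-3) + (0) + (-4) + (-4) + (-1) + (-5) = -14

-14


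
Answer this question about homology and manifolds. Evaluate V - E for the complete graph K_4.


K_4: V = 4, E = C(4,2) = 6.
chi = V - E = 4 - 6 = -2

-2


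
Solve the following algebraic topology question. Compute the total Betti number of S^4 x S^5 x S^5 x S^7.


Total Betti number is multiplicative under products.
Each S^d (d>=1) has total Betti number 2.
There are 4 sphere factors.
Total = 2^4 = 16

16


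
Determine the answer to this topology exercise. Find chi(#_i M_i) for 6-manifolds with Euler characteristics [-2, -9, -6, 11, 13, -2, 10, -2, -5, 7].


For n-manifolds: chi(A#B) = chi(A) + chi(B) - chi(S^6).
chi(S^6) = 1 + (-1)^6 = 2.
chi(#) = (sum chi_i) - (10-1)*chi(S^6) = 15 - 9*2 = -3

-3


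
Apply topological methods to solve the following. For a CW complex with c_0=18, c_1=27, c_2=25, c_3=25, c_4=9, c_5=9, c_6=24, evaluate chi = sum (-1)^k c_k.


chi = sum_k (-1)^k c_k.
= (-1)^0*18 + (-1)^1*27 + (-1)^2*25 + (-1)^3*25 + (-1)^4*9 + (-1)^5*9 + (-1)^6*24
= (18) + (-27) + (25) + (-25) + (9) + (-9) + (24)
= 15

15


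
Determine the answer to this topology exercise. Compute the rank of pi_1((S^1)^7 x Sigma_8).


pi_1(A x B) = pi_1(A) x pi_1(B); rank of abelianization = b_1.
b_1(T^7) = 7, b_1(Sigma_8) = 2*8 = 16.
b_1(product) = 7 + 16 = 23

23


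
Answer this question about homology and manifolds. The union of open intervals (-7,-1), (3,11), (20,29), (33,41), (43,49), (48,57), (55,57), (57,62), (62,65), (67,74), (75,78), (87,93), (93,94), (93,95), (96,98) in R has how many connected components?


Sort and merge overlapping open intervals.
Merged: (-7,-1), (3,11), (20,29), (33,41), (43,57), (57,62), (62,65), (67,74), (75,78), (87,93), (93,95), (96,98).
Number of components = 12

12


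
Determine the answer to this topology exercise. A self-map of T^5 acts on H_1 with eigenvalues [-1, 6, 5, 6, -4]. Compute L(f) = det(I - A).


For a torus self-map: L(f) = det(I - A) where A acts on H_1.
L(f) = (1--1) * (1-6) * (1-5) * (1-6) * (1--4) = 2 * -5 * -4 * -5 * 5 = -1000

-1000


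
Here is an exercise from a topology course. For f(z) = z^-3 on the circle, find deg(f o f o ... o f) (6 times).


deg(f) = -3. Degree is multiplicative: deg(f^6) = (deg f)^6.
deg(f^6) = (-3)^6 = 729

729


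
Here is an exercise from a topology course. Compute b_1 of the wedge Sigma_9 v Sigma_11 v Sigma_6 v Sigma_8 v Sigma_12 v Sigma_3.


For a wedge X v Y: reduced H_k(X v Y) = H_k(X) + H_k(Y).
Each Sigma_g contributes b_1 = 2g.
b_1 = 18 + 22 + 12 + 16 + 24 + 6 = 98

98


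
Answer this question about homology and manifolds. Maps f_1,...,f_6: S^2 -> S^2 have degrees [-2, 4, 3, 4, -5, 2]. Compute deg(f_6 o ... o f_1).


Degree is multiplicative: deg(composition) = product of degrees.
= (-2) * (4) * (3) * (4) * (-5) * (2) = 960

960


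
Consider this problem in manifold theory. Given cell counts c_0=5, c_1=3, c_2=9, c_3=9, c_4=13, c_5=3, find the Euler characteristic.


chi = sum_k (-1)^k c_k.
= (-1)^0*5 + (-1)^1*3 + (-1)^2*9 + (-1)^3*9 + (-1)^4*13 + (-1)^5*3
= (5) + (-3) + (9) + (-9) + (13) + (-3)
= 12

12


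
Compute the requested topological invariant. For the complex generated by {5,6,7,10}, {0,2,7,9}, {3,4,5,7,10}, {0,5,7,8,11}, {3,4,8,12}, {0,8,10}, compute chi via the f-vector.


Enumerate all faces; f-vector: f_0=12, f_1=34, f_2=32, f_3=13, f_4=2.
chi = sum (-1)^k f_k = -1

-1


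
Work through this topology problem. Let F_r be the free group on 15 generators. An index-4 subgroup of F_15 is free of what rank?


Nielsen-Schreier: an index-n subgroup of F_r is free of rank 1 + n(r-1).
Equivalently: chi(cover) = n*chi(base); chi(vee_r S^1) = 1 - 15 = -14.
chi(E) = 4*(-14) = -56; rank = 1 - chi(E) = 1 - (-56) = 57.
rank = 1 + 4*(15-1) = 1 + 56 = 57

57


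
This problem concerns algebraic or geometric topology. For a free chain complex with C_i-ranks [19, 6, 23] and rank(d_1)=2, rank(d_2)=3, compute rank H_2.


rank H_k = rank(ker d_k) - rank(im d_{k+1}).
rank(ker d_2) = rank(C_2) - rank(d_2) = 23 - 3 = 20.
rank(im d_{2+1}) = 0.
rank H_2 = 20 - 0 = 20

20


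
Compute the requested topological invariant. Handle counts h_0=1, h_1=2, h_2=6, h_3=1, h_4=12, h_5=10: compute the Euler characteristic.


Handles of index k contribute (-1)^k to chi (same as CW cells).
chi = (1) + (-2) + (6) + (-1) + (12) + (-10) = 6

6


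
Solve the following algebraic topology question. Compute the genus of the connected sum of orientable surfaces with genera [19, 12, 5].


Genus is additive under connected sum of orientable surfaces.
g = 19 + 12 + 5 = 36

36


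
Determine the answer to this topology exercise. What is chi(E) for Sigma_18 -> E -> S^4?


chi(S^4) = 2 (n even), chi(Sigma_18) = 2 - 2*18 = -34.
chi(E) = 2 * (-34) = -68

-68


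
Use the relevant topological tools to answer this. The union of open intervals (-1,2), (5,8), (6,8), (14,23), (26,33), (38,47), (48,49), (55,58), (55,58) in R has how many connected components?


Sort and merge overlapping open intervals.
Merged: (-1,2), (5,8), (14,23), (26,33), (38,47), (48,49), (55,58).
Number of components = 7

7


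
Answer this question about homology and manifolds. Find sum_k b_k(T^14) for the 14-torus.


b_k(T^14) = C(14,k), so the sum over k is sum_k C(14,k) = 2^14.
Total = 2^14 = 16384

16384


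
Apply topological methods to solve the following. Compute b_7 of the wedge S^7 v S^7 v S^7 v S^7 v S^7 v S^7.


For a wedge of spheres, H_k (k>0) is free on one generator per sphere of dimension k.
Spheres of dimension 7: count = 6.
b_7 = 6

6


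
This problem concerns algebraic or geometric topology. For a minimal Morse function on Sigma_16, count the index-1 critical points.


A perfect Morse function has m_k = b_k.
For Sigma_16: b_0=1, b_1=2g=32, b_2=1.
Saddles m_1 = 2g = 32

32


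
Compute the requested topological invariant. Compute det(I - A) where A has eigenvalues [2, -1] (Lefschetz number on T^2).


For a torus self-map: L(f) = det(I - A) where A acts on H_1.
L(f) = (1-2) * (1--1) = -1 * 2 = -2

-2


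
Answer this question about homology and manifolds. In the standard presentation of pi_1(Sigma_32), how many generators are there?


Standard presentation: pi_1(Sigma_g) = <a_1,b_1,...,a_g,b_g | [a_1,b_1]...[a_g,b_g] = 1>.
Number of generators = 2g = 2*32 = 64

64


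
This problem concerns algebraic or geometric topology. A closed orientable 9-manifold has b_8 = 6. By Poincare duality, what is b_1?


Poincare duality for closed orientable n-manifolds: b_k = b_{n-k}.
Here n = 9, so b_1 = b_8 = 6

6


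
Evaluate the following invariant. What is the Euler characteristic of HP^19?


HP^19 has one cell in each dimension 0, 4, ..., 4*19 (19+1 cells, all even-dim).
chi = 19 + 1 = 20

20


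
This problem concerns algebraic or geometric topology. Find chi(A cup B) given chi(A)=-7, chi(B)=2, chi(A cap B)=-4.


chi(A cup B) = chi(A) + chi(B) - chi(A cap B)
= -7 + (2) - (-4)
= -1

-1


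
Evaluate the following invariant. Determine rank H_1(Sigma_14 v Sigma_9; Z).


For a wedge: H_1(A v B) = H_1(A) + H_1(B).
b_1(Sigma_14) = 28, b_1(Sigma_9) = 18.
b_1 = 28 + 18 = 46

46


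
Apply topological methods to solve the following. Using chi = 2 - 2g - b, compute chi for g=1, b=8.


For a compact orientable surface with genus g and b boundary components: chi = 2 - 2g - b.
chi = 2 - 2*1 - 8 = 2 - 2 - 8 = -8

-8


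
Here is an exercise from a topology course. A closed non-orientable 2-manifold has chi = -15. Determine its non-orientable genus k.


chi = 2 - k for closed non-orientable surfaces with k crosscaps.
-15 = 2 - k
k = 2 - (-15) = 17

17


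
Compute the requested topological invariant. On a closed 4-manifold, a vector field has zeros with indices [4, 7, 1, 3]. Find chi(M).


Poincare-Hopf: chi(M) = sum of indices of zeros.
chi = (4) + (7) + (1) + (3) = 15

15


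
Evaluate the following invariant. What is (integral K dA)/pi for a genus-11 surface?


Gauss-Bonnet: integral K dA = 2*pi*chi(M).
chi(Sigma_11) = 2 - 2*11 = -20.
(integral K dA)/pi = 2*chi = 2*(-20) = -40

-40


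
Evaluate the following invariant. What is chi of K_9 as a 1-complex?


K_9: V = 9, E = C(9,2) = 36.
chi = V - E = 9 - 36 = -27

-27


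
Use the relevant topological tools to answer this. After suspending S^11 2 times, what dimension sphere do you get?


Each suspension raises dimension by 1: Sigma S^n = S^{n+1}.
Sigma^2 S^11 = S^{11+2} = S^13

13


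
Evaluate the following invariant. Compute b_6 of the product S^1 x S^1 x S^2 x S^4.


Each S^d has Poincare polynomial 1 + t^d.
The product S^1 x S^1 x S^2 x S^4 has Poincare polynomial prod(1+t^d_i).
Expanding: b_0=1, b_1=2, b_2=2, b_3=2, b_4=2, b_5=2, b_6=2, b_7=2, b_8=1.
b_6 = 2

2


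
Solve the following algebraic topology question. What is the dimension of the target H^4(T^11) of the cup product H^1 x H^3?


Cup product: H^p x H^q -> H^{p+q}; here p+q = 1+3 = 4.
rank H^k(T^n) = C(n,k).
C(11,4) = 330

330


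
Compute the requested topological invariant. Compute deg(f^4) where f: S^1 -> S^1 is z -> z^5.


deg(f) = 5. Degree is multiplicative: deg(f^4) = (deg f)^4.
deg(f^4) = (5)^4 = 625

625


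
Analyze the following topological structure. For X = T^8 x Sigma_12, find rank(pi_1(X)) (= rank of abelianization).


pi_1(A x B) = pi_1(A) x pi_1(B); rank of abelianization = b_1.
b_1(T^8) = 8, b_1(Sigma_12) = 2*12 = 24.
b_1(product) = 8 + 24 = 32

32


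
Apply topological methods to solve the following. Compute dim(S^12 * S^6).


Join of spheres: S^m * S^n = S^{m+n+1}.
dim = 12 + 6 + 1 = 19

19


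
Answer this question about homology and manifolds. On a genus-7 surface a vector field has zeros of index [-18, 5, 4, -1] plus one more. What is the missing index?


Poincare-Hopf: sum of indices = chi(M).
chi(Sigma_7) = 2 - 2*7 = -12.
Sum of known indices = -10.
x = chi - (sum known) = -12 - (-10) = -2

-2


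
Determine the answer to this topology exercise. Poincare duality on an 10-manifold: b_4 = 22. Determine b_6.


Poincare duality for closed orientable n-manifolds: b_k = b_{n-k}.
Here n = 10, so b_6 = b_4 = 22

22


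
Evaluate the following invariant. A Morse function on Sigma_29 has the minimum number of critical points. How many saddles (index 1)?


A perfect Morse function has m_k = b_k.
For Sigma_29: b_0=1, b_1=2g=58, b_2=1.
Saddles m_1 = 2g = 58

58


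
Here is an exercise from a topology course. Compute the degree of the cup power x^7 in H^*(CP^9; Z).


|x| = 2 in H^*(CP^n).
|x^7| = 7 * |x| = 7 * 2 = 14

14


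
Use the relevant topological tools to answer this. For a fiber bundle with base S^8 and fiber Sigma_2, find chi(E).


chi(S^8) = 2 (n even), chi(Sigma_2) = 2 - 2*2 = -2.
chi(E) = 2 * (-2) = -4

-4


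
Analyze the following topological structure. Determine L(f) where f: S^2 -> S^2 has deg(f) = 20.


On S^2: L(f) = tr(f_0*) + (-1)^2 tr(f_2*) = 1 + (-1)^2 * deg(f).
L(f) = 1 + (-1)^2 * 20 = 1 + 20 = 21

21


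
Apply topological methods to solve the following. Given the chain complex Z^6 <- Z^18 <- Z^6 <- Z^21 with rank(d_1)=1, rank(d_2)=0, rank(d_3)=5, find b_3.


rank H_k = rank(ker d_k) - rank(im d_{k+1}).
rank(ker d_3) = rank(C_3) - rank(d_3) = 21 - 5 = 16.
rank(im d_{3+1}) = 0.
rank H_3 = 16 - 0 = 16

16


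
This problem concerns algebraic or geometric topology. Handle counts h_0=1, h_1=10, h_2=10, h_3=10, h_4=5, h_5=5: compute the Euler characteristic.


Handles of index k contribute (-1)^k to chi (same as CW cells).
chi = (1) + (-10) + (10) + (-10) + (5) + (-5) = -9

-9


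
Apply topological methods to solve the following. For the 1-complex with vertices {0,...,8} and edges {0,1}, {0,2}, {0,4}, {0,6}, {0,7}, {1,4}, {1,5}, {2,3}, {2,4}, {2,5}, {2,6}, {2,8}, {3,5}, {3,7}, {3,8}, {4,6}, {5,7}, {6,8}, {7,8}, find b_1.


b_1 = E - V + (number of components).
E = 19, V = 9, components = 1.
b_1 = 19 - 9 + 1 = 11

11


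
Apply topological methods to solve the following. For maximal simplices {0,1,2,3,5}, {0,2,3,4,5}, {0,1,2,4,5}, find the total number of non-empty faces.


Each maximal simplex on m vertices has 2^m - 1 nonempty faces.
Take the union (dedupe shared faces).
Total distinct faces = 55

55


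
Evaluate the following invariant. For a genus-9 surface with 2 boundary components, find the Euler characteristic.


For a compact orientable surface with genus g and b boundary components: chi = 2 - 2g - b.
chi = 2 - 2*9 - 2 = 2 - 18 - 2 = -18

-18


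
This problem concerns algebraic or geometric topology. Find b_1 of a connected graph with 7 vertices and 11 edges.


For a connected graph: rank(pi_1) = b_1 = E - V + 1 = 1 - chi.
chi = V - E = 7 - 11 = -4.
rank = 1 - (-4) = 11 - 7 + 1 = 5

5


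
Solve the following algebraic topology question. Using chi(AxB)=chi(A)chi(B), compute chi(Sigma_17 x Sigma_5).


chi(Sigma_17) = 2 - 2*17 = -32
chi(Sigma_5) = 2 - 2*5 = -8
chi(product) = (-32) * (-8) = 256

256
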